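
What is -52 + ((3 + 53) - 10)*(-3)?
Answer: -190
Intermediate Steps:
-52 + ((3 + 53) - 10)*(-3) = -52 + (56 - 10)*(-3) = -52 + 46*(-3) = -52 - 138 = -190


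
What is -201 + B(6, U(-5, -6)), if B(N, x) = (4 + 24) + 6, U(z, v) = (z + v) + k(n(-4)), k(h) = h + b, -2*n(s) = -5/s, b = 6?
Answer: -167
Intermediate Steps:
n(s) = 5/(2*s) (n(s) = -(-5)/(2*s) = 5/(2*s))
k(h) = 6 + h (k(h) = h + 6 = 6 + h)
U(z, v) = 43/8 + v + z (U(z, v) = (z + v) + (6 + (5/2)/(-4)) = (v + z) + (6 + (5/2)*(-¼)) = (v + z) + (6 - 5/8) = (v + z) + 43/8 = 43/8 + v + z)
B(N, x) = 34 (B(N, x) = 28 + 6 = 34)
-201 + B(6, U(-5, -6)) = -201 + 34 = -167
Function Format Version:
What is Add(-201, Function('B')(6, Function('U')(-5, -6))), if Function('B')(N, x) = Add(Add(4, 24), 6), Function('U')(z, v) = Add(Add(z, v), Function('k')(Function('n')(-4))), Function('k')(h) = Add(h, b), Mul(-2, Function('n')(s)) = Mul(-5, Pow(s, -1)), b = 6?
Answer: -167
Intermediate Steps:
Function('n')(s) = Mul(Rational(5, 2), Pow(s, -1)) (Function('n')(s) = Mul(Rational(-1, 2), Mul(-5, Pow(s, -1))) = Mul(Rational(5, 2), Pow(s, -1)))
Function('k')(h) = Add(6, h) (Function('k')(h) = Add(h, 6) = Add(6, h))
Function('U')(z, v) = Add(Rational(43, 8), v, z) (Function('U')(z, v) = Add(Add(z, v), Add(6, Mul(Rational(5, 2), Pow(-4, -1)))) = Add(Add(v, z), Add(6, Mul(Rational(5, 2), Rational(-1, 4)))) = Add(Add(v, z), Add(6, Rational(-5, 8))) = Add(Add(v, z), Rational(43, 8)) = Add(Rational(43, 8), v, z))
Function('B')(N, x) = 34 (Function('B')(N, x) = Add(28, 6) = 34)
Add(-201, Function('B')(6, Function('U')(-5, -6))) = Add(-201, 34) = -167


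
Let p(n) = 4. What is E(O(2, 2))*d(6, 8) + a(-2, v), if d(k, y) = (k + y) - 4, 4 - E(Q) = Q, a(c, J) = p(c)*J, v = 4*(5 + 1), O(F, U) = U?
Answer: 116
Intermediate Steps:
v = 24 (v = 4*6 = 24)
a(c, J) = 4*J
E(Q) = 4 - Q
d(k, y) = -4 + k + y
E(O(2, 2))*d(6, 8) + a(-2, v) = (4 - 1*2)*(-4 + 6 + 8) + 4*24 = (4 - 2)*10 + 96 = 2*10 + 96 = 20 + 96 = 116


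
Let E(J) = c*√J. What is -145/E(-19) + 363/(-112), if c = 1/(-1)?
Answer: -363/112 - 145*I*√19/19 ≈ -3.2411 - 33.265*I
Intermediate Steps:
c = -1
E(J) = -√J
-145/E(-19) + 363/(-112) = -145*I*√19/19 + 363/(-112) = -145*I*√19/19 + 363*(-1/112) = -145*I*√19/19 - 363/112 = -363/112 - 145*I*√19/19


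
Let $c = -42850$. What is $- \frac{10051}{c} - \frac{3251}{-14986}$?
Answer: $\frac{72482409}{160537525} \approx 0.4515$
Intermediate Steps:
$- \frac{10051}{c} - \frac{3251}{-14986} = - \frac{10051}{-42850} - \frac{3251}{-14986} = \left(-10051\right) \left(- \frac{1}{42850}\right) - - \frac{3251}{14986} = \frac{10051}{42850} + \frac{3251}{14986} = \frac{72482409}{160537525}$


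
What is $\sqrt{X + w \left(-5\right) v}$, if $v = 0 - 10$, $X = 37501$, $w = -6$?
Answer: $\sqrt{37201} \approx 192.88$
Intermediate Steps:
$v = -10$
$\sqrt{X + w \left(-5\right) v} = \sqrt{37501 + \left(-6\right) \left(-5\right) \left(-10\right)} = \sqrt{37501 + 30 \left(-10\right)} = \sqrt{37501 - 300} = \sqrt{37201}$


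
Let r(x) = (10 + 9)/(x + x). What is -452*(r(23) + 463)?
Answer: -4817642/23 ≈ -2.0946e+5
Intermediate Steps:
r(x) = 19/(2*x) (r(x) = 19/((2*x)) = 19*(1/(2*x)) = 19/(2*x))
-452*(r(23) + 463) = -452*((19/2)/23 + 463) = -452*((19/2)*(1/23) + 463) = -452*(19/46 + 463) = -452*21317/46 = -4817642/23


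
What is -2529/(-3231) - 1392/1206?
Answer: -26807/72159 ≈ -0.37150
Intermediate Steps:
-2529/(-3231) - 1392/1206 = -2529*(-1/3231) - 1392*1/1206 = 281/359 - 232/201 = -26807/72159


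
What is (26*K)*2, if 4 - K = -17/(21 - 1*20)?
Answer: 1092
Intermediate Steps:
K = 21 (K = 4 - (-17)/(21 - 1*20) = 4 - (-17)/(21 - 20) = 4 - (-17)/1 = 4 - (-17) = 4 - 1*(-17) = 4 + 17 = 21)
(26*K)*2 = (26*21)*2 = 546*2 = 1092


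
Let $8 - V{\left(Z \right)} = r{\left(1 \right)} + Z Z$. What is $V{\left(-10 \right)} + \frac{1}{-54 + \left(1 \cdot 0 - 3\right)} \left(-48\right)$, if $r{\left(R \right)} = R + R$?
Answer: $- \frac{1770}{19} \approx -93.158$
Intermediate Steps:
$r{\left(R \right)} = 2 R$
$V{\left(Z \right)} = 6 - Z^{2}$ ($V{\left(Z \right)} = 8 - \left(2 \cdot 1 + Z Z\right) = 8 - \left(2 + Z^{2}\right) = 6 - Z^{2}$)
$V{\left(-10 \right)} + \frac{1}{-54 + \left(1 \cdot 0 - 3\right)} \left(-48\right) = \left(6 - \left(-10\right)^{2}\right) + \frac{1}{-54 + \left(1 \cdot 0 - 3\right)} \left(-48\right) = \left(6 - 100\right) + \frac{1}{-54 + \left(0 - 3\right)} \left(-48\right) = \left(6 - 100\right) + \frac{1}{-54 - 3} \left(-48\right) = -94 + \frac{1}{-57} \left(-48\right) = -94 - - \frac{16}{19} = -94 + \frac{16}{19} = - \frac{1770}{19}$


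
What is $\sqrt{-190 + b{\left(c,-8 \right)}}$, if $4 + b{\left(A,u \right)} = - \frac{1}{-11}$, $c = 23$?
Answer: $\frac{3 i \sqrt{2607}}{11} \approx 13.925 i$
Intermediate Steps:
$b{\left(A,u \right)} = - \frac{43}{11}$ ($b{\left(A,u \right)} = -4 - \frac{1}{-11} = -4 - - \frac{1}{11} = -4 + \frac{1}{11} = - \frac{43}{11}$)
$\sqrt{-190 + b{\left(c,-8 \right)}} = \sqrt{-190 - \frac{43}{11}} = \sqrt{- \frac{2133}{11}} = \frac{3 i \sqrt{2607}}{11}$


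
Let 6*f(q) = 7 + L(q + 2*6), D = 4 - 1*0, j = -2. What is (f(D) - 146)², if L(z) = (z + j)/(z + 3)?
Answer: 30239001/1444 ≈ 20941.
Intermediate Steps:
D = 4 (D = 4 + 0 = 4)
L(z) = (-2 + z)/(3 + z) (L(z) = (z - 2)/(z + 3) = (-2 + z)/(3 + z))
f(q) = 7/6 + (10 + q)/(6*(15 + q)) (f(q) = (7 + (-2 + (q + 2*6))/(3 + (q + 2*6)))/6 = (7 + (-2 + (q + 12))/(3 + (q + 12)))/6 = (7 + (-2 + (12 + q))/(3 + (12 + q)))/6 = (7 + (10 + q)/(15 + q))/6 = 7/6 + (10 + q)/(6*(15 + q)))
(f(D) - 146)² = ((115 + 8*4)/(6*(15 + 4)) - 146)² = ((⅙)*(115 + 32)/19 - 146)² = ((⅙)*(1/19)*147 - 146)² = (49/38 - 146)² = (-5499/38)² = 30239001/1444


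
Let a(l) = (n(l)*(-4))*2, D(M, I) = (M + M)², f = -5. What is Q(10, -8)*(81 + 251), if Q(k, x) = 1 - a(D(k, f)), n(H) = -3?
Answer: -7636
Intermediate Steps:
D(M, I) = 4*M² (D(M, I) = (2*M)² = 4*M²)
a(l) = 24 (a(l) = -3*(-4)*2 = 12*2 = 24)
Q(k, x) = -23 (Q(k, x) = 1 - 1*24 = 1 - 24 = -23)
Q(10, -8)*(81 + 251) = -23*(81 + 251) = -23*332 = -7636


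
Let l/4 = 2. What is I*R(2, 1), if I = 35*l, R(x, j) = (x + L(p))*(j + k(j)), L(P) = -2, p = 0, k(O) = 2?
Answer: 0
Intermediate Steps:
l = 8 (l = 4*2 = 8)
R(x, j) = (-2 + x)*(2 + j) (R(x, j) = (x - 2)*(j + 2) = (-2 + x)*(2 + j))
I = 280 (I = 35*8 = 280)
I*R(2, 1) = 280*(-4 - 2*1 + 2*2 + 1*2) = 280*(-4 - 2 + 4 + 2) = 280*0 = 0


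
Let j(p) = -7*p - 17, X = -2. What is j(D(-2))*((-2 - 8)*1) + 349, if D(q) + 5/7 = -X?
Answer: 609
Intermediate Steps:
D(q) = 9/7 (D(q) = -5/7 - 1*(-2) = -5/7 + 2 = 9/7)
j(p) = -17 - 7*p
j(D(-2))*((-2 - 8)*1) + 349 = (-17 - 7*9/7)*((-2 - 8)*1) + 349 = (-17 - 9)*(-10*1) + 349 = -26*(-10) + 349 = 260 + 349 = 609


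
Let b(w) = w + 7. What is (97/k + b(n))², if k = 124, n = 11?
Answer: 5424241/15376 ≈ 352.77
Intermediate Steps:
b(w) = 7 + w
(97/k + b(n))² = (97/124 + (7 + 11))² = (97*(1/124) + 18)² = (97/124 + 18)² = (2329/124)² = 5424241/15376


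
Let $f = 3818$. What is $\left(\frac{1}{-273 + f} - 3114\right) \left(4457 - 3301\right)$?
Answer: $- \frac{12761233124}{3545} \approx -3.5998 \cdot 10^{6}$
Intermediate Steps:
$\left(\frac{1}{-273 + f} - 3114\right) \left(4457 - 3301\right) = \left(\frac{1}{-273 + 3818} - 3114\right) \left(4457 - 3301\right) = \left(\frac{1}{3545} - 3114\right) 1156 = \left(- \frac{11039129}{3545}\right) 1156 = - \frac{12761233124}{3545}$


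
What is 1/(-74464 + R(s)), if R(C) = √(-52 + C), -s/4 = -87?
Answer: -9308/693110875 - √74/2772443500 ≈ -1.3432e-5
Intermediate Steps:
s = 348 (s = -4*(-87) = 348)
1/(-74464 + R(s)) = 1/(-74464 + √(-52 + 348)) = 1/(-74464 + √296) = 1/(-74464 + 2*√74)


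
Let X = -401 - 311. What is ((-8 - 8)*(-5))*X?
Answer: -56960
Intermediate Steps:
X = -712
((-8 - 8)*(-5))*X = ((-8 - 8)*(-5))*(-712) = -16*(-5)*(-712) = 80*(-712) = -56960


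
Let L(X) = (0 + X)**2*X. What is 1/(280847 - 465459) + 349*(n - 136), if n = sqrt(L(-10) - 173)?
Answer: -8762423969/184612 + 349*I*sqrt(1173) ≈ -47464.0 + 11953.0*I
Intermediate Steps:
L(X) = X**3 (L(X) = X**2*X = X**3)
n = I*sqrt(1173) (n = sqrt((-10)**3 - 173) = sqrt(-1000 - 173) = sqrt(-1173) = I*sqrt(1173) ≈ 34.249*I)
1/(280847 - 465459) + 349*(n - 136) = 1/(280847 - 465459) + 349*(I*sqrt(1173) - 136) = 1/(-184612) + 349*(-136 + I*sqrt(1173)) = -1/184612 + (-47464 + 349*I*sqrt(1173)) = -8762423969/184612 + 349*I*sqrt(1173)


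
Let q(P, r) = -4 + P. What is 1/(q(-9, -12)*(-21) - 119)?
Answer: 1/154 ≈ 0.0064935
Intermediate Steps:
1/(q(-9, -12)*(-21) - 119) = 1/((-4 - 9)*(-21) - 119) = 1/(-13*(-21) - 119) = 1/(273 - 119) = 1/154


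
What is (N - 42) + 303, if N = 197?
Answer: 458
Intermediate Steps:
(N - 42) + 303 = (197 - 42) + 303 = 155 + 303 = 458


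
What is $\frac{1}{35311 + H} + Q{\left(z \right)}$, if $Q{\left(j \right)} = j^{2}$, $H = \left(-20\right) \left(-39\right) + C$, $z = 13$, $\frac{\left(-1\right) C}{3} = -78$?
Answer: $\frac{6138926}{36325} \approx 169.0$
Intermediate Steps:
$C = 234$ ($C = \left(-3\right) \left(-78\right) = 234$)
$H = 1014$ ($H = \left(-20\right) \left(-39\right) + 234 = 780 + 234 = 1014$)
$\frac{1}{35311 + H} + Q{\left(z \right)} = \frac{1}{35311 + 1014} + 13^{2} = \frac{1}{36325} + 169 = \frac{6138926}{36325}$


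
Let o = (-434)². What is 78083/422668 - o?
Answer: -79611975725/422668 ≈ -1.8836e+5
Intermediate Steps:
o = 188356
78083/422668 - o = 78083/422668 - 1*188356 = 78083*(1/422668) - 188356 = 78083/422668 - 188356 = -79611975725/422668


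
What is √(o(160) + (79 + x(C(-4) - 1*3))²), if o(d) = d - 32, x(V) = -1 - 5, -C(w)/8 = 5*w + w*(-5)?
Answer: √5457 ≈ 73.871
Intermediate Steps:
C(w) = 0 (C(w) = -8*(5*w + w*(-5)) = -8*(5*w - 5*w) = -8*0 = 0)
x(V) = -6
o(d) = -32 + d
√(o(160) + (79 + x(C(-4) - 1*3))²) = √((-32 + 160) + (79 - 6)²) = √(128 + 73²) = √(128 + 5329) = √5457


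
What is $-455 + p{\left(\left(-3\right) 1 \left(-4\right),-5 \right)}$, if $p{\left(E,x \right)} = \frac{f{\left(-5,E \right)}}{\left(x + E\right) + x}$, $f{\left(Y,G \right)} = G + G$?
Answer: $-443$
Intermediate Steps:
$f{\left(Y,G \right)} = 2 G$
$p{\left(E,x \right)} = \frac{2 E}{E + 2 x}$ ($p{\left(E,x \right)} = \frac{2 E}{\left(x + E\right) + x} = \frac{2 E}{\left(E + x\right) + x} = \frac{2 E}{E + 2 x}$)
$-455 + p{\left(\left(-3\right) 1 \left(-4\right),-5 \right)} = -455 + \frac{2 \left(-3\right) 1 \left(-4\right)}{\left(-3\right) 1 \left(-4\right) + 2 \left(-5\right)} = -455 + \frac{2 \left(\left(-3\right) \left(-4\right)\right)}{\left(-3\right) \left(-4\right) - 10} = -455 + 2 \cdot 12 \frac{1}{12 - 10} = -455 + 2 \cdot 12 \cdot \frac{1}{2} = -455 + 12 = -443$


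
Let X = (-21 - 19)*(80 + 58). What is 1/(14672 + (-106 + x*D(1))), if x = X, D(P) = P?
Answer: 1/9046 ≈ 0.00011055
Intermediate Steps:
X = -5520 (X = -40*138 = -5520)
x = -5520
1/(14672 + (-106 + x*D(1))) = 1/(14672 + (-106 - 5520*1)) = 1/(14672 + (-106 - 5520)) = 1/(14672 - 5626) = 1/9046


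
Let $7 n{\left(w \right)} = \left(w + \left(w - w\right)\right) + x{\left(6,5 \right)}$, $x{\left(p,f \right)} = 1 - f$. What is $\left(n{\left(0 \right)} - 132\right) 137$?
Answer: $- \frac{127136}{7} \approx -18162.0$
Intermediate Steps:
$n{\left(w \right)} = - \frac{4}{7} + \frac{w}{7}$ ($n{\left(w \right)} = \frac{\left(w + \left(w - w\right)\right) + \left(1 - 5\right)}{7} = \frac{\left(w + 0\right) + \left(1 - 5\right)}{7} = \frac{w - 4}{7} = \frac{-4 + w}{7} = - \frac{4}{7} + \frac{w}{7}$)
$\left(n{\left(0 \right)} - 132\right) 137 = \left(\left(- \frac{4}{7} + \frac{1}{7} \cdot 0\right) - 132\right) 137 = \left(\left(- \frac{4}{7} + 0\right) - 132\right) 137 = \left(- \frac{4}{7} - 132\right) 137 = \left(- \frac{928}{7}\right) 137 = - \frac{127136}{7}$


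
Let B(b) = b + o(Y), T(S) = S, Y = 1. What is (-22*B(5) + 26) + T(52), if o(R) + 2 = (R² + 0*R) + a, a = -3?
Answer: 56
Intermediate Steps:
o(R) = -5 + R² (o(R) = -2 + ((R² + 0*R) - 3) = -2 + ((R² + 0) - 3) = -2 + (R² - 3) = -2 + (-3 + R²) = -5 + R²)
B(b) = -4 + b (B(b) = b + (-5 + 1²) = b + (-5 + 1) = b - 4 = -4 + b)
(-22*B(5) + 26) + T(52) = (-22*(-4 + 5) + 26) + 52 = (-22*1 + 26) + 52 = (-22 + 26) + 52 = 4 + 52 = 56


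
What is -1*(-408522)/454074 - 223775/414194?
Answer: 11266158653/31345787726 ≈ 0.35942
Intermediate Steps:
-1*(-408522)/454074 - 223775/414194 = 408522*(1/454074) - 223775*1/414194 = 68087/75679 - 223775/414194 = 11266158653/31345787726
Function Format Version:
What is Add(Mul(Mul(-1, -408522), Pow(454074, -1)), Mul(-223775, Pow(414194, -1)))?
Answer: Rational(11266158653, 31345787726) ≈ 0.35942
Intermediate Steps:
Add(Mul(Mul(-1, -408522), Pow(454074, -1)), Mul(-223775, Pow(414194, -1))) = Add(Mul(408522, Rational(1, 454074)), Mul(-223775, Rational(1, 414194))) = Add(Rational(68087, 75679), Rational(-223775, 414194)) = Rational(11266158653, 31345787726)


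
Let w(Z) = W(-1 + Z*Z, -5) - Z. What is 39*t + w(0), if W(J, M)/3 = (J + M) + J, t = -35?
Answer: -1386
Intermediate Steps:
W(J, M) = 3*M + 6*J (W(J, M) = 3*((J + M) + J) = 3*(M + 2*J) = 3*M + 6*J)
w(Z) = -21 - Z + 6*Z² (w(Z) = (3*(-5) + 6*(-1 + Z*Z)) - Z = (-15 + 6*(-1 + Z²)) - Z = (-15 + (-6 + 6*Z²)) - Z = (-21 + 6*Z²) - Z = -21 - Z + 6*Z²)
39*t + w(0) = 39*(-35) + (-21 - 1*0 + 6*0²) = -1365 + (-21 + 0 + 6*0) = -1365 + (-21 + 0 + 0) = -1365 - 21 = -1386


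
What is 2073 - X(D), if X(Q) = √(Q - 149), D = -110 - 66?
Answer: 2073 - 5*I*√13 ≈ 2073.0 - 18.028*I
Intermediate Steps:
D = -176
X(Q) = √(-149 + Q)
2073 - X(D) = 2073 - √(-149 - 176) = 2073 - √(-325) = 2073 - 5*I*√13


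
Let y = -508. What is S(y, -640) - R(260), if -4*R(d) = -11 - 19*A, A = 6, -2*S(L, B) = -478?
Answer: 831/4 ≈ 207.75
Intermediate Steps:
S(L, B) = 239 (S(L, B) = -1/2*(-478) = 239)
R(d) = 125/4 (R(d) = -(-11 - 19*6)/4 = -(-11 - 114)/4 = -1/4*(-125) = 125/4)
S(y, -640) - R(260) = 239 - 1*125/4 = 239 - 125/4 = 831/4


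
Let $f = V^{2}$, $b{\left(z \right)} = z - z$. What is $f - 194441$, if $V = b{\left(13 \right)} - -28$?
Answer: $-193657$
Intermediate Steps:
$b{\left(z \right)} = 0$
$V = 28$ ($V = 0 - -28 = 0 + 28 = 28$)
$f = 784$ ($f = 28^{2} = 784$)
$f - 194441 = 784 - 194441 = -193657$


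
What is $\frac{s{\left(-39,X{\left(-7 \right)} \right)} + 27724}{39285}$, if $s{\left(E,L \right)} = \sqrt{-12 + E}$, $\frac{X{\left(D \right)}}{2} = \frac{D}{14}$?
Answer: $\frac{27724}{39285} + \frac{i \sqrt{51}}{39285} \approx 0.70571 + 0.00018179 i$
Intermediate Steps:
$X{\left(D \right)} = \frac{D}{7}$ ($X{\left(D \right)} = 2 \frac{D}{14} = \frac{D}{7}$)
$\frac{s{\left(-39,X{\left(-7 \right)} \right)} + 27724}{39285} = \frac{\sqrt{-12 - 39} + 27724}{39285} = \left(\sqrt{-51} + 27724\right) \frac{1}{39285} = \left(i \sqrt{51} + 27724\right) \frac{1}{39285} = \left(27724 + i \sqrt{51}\right) \frac{1}{39285} = \frac{27724}{39285} + \frac{i \sqrt{51}}{39285}$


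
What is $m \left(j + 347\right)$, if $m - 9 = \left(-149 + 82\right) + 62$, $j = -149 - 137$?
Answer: $244$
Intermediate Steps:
$j = -286$ ($j = -149 - 137 = -286$)
$m = 4$ ($m = 9 + \left(\left(-149 + 82\right) + 62\right) = 9 + \left(-67 + 62\right) = 9 - 5 = 4$)
$m \left(j + 347\right) = 4 \left(-286 + 347\right) = 4 \cdot 61 = 244$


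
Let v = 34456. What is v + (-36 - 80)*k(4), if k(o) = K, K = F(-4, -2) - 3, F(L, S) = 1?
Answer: 34688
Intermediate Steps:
K = -2 (K = 1 - 3 = -2)
k(o) = -2
v + (-36 - 80)*k(4) = 34456 + (-36 - 80)*(-2) = 34456 - 116*(-2) = 34456 + 232 = 34688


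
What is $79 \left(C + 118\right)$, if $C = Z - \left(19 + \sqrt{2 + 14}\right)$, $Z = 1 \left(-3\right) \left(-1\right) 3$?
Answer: $8216$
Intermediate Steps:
$Z = 9$ ($Z = \left(-3\right) \left(-1\right) 3 = 3 \cdot 3 = 9$)
$C = -14$ ($C = 9 - \left(19 + \sqrt{2 + 14}\right) = 9 - \left(19 + \sqrt{16}\right) = 9 - \left(19 + 4\right) = 9 - 23 = -14$)
$79 \left(C + 118\right) = 79 \left(-14 + 118\right) = 79 \cdot 104 = 8216$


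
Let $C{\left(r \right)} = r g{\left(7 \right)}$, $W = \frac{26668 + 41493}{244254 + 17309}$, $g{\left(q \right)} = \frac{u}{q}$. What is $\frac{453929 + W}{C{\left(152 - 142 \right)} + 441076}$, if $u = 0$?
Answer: $\frac{29682774797}{28842290447} \approx 1.0291$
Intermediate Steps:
$g{\left(q \right)} = 0$ ($g{\left(q \right)} = \frac{0}{q} = 0$)
$W = \frac{68161}{261563} \approx 0.26059$
$C{\left(r \right)} = 0$ ($C{\left(r \right)} = r 0 = 0$)
$\frac{453929 + W}{C{\left(152 - 142 \right)} + 441076} = \frac{453929 + \frac{68161}{261563}}{0 + 441076} = \frac{118731099188}{261563 \cdot 441076} = \frac{118731099188}{261563} \cdot \frac{1}{441076} = \frac{29682774797}{28842290447}$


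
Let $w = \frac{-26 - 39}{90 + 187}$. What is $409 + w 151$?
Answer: $\frac{103478}{277} \approx 373.57$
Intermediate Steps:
$w = - \frac{65}{277} \approx -0.23466$
$409 + w 151 = 409 - \frac{9815}{277} = \frac{103478}{277}$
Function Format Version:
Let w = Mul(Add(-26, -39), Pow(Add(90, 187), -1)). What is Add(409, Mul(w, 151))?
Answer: Rational(103478, 277) ≈ 373.57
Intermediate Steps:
w = Rational(-65, 277) (w = Mul(-65, Pow(277, -1)) = Mul(-65, Rational(1, 277)) = Rational(-65, 277) ≈ -0.23466)
Add(409, Mul(w, 151)) = Add(409, Mul(Rational(-65, 277), 151)) = Add(409, Rational(-9815, 277)) = Rational(103478, 277)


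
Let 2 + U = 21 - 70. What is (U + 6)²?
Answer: 2025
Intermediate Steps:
U = -51 (U = -2 + (21 - 70) = -2 - 49 = -51)
(U + 6)² = (-51 + 6)² = (-45)² = 2025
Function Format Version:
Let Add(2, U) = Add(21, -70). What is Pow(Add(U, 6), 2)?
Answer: 2025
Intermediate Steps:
U = -51 (U = Add(-2, Add(21, -70)) = Add(-2, -49) = -51)
Pow(Add(U, 6), 2) = Pow(Add(-51, 6), 2) = Pow(-45, 2) = 2025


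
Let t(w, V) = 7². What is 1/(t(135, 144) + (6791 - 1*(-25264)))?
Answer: 1/32104 ≈ 3.1149e-5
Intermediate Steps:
t(w, V) = 49
1/(t(135, 144) + (6791 - 1*(-25264))) = 1/(49 + (6791 - 1*(-25264))) = 1/(49 + (6791 + 25264)) = 1/(49 + 32055) = 1/32104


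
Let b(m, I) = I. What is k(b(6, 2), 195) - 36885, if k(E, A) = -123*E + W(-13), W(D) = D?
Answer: -37144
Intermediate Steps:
k(E, A) = -13 - 123*E (k(E, A) = -123*E - 13 = -13 - 123*E)
k(b(6, 2), 195) - 36885 = (-13 - 123*2) - 36885 = (-13 - 246) - 36885 = -259 - 36885 = -37144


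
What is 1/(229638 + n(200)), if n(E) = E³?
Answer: 1/8229638 ≈ 1.2151e-7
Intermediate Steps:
1/(229638 + n(200)) = 1/(229638 + 200³) = 1/(229638 + 8000000) = 1/8229638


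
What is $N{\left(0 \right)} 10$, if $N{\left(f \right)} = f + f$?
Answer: $0$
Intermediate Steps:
$N{\left(f \right)} = 2 f$
$N{\left(0 \right)} 10 = 2 \cdot 0 \cdot 10 = 0 \cdot 10 = 0$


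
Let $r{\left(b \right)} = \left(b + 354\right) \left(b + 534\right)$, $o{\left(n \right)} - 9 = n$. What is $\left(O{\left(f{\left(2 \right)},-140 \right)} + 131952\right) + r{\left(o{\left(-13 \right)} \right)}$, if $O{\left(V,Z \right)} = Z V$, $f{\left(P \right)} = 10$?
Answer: $316052$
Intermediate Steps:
$O{\left(V,Z \right)} = V Z$
$o{\left(n \right)} = 9 + n$
$r{\left(b \right)} = \left(354 + b\right) \left(534 + b\right)$
$\left(O{\left(f{\left(2 \right)},-140 \right)} + 131952\right) + r{\left(o{\left(-13 \right)} \right)} = \left(10 \left(-140\right) + 131952\right) + \left(189036 + \left(9 - 13\right)^{2} + 888 \left(9 - 13\right)\right) = \left(-1400 + 131952\right) + \left(189036 + \left(-4\right)^{2} + 888 \left(-4\right)\right) = 130552 + \left(189036 + 16 - 3552\right) = 130552 + 185500 = 316052$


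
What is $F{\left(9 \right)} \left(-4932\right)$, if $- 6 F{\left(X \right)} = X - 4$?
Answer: $4110$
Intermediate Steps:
$F{\left(X \right)} = \frac{2}{3} - \frac{X}{6}$ ($F{\left(X \right)} = - \frac{X - 4}{6} = - \frac{-4 + X}{6} = \frac{2}{3} - \frac{X}{6}$)
$F{\left(9 \right)} \left(-4932\right) = \left(\frac{2}{3} - \frac{3}{2}\right) \left(-4932\right) = \left(- \frac{5}{6}\right) \left(-4932\right) = 4110$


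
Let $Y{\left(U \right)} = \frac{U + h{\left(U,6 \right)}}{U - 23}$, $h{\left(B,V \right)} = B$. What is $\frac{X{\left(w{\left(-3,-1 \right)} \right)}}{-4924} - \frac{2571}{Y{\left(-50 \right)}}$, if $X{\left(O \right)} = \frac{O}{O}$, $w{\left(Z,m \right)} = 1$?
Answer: $- \frac{115518899}{61550} \approx -1876.8$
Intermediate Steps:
$X{\left(O \right)} = 1$
$Y{\left(U \right)} = \frac{2 U}{-23 + U}$ ($Y{\left(U \right)} = \frac{U + U}{U - 23} = \frac{2 U}{-23 + U}$)
$\frac{X{\left(w{\left(-3,-1 \right)} \right)}}{-4924} - \frac{2571}{Y{\left(-50 \right)}} = 1 \frac{1}{-4924} - \frac{2571}{2 \left(-50\right) \frac{1}{-23 - 50}} = 1 \left(- \frac{1}{4924}\right) - \frac{2571}{2 \left(-50\right) \frac{1}{-73}} = - \frac{1}{4924} - \frac{2571}{2 \left(-50\right) \left(- \frac{1}{73}\right)} = - \frac{1}{4924} - \frac{2571}{\frac{100}{73}} = - \frac{1}{4924} - \frac{187683}{100} = - \frac{115518899}{61550}$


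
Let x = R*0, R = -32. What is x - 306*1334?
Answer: -408204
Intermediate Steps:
x = 0 (x = -32*0 = 0)
x - 306*1334 = 0 - 306*1334 = 0 - 408204 = -408204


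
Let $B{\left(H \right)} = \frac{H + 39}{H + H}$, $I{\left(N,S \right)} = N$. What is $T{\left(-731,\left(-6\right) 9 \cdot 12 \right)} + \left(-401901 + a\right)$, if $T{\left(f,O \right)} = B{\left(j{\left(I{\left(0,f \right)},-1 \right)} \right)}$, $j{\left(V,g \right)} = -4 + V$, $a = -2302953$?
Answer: $- \frac{21638867}{8} \approx -2.7049 \cdot 10^{6}$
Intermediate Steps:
$B{\left(H \right)} = \frac{39 + H}{2 H}$
$T{\left(f,O \right)} = - \frac{35}{8}$ ($T{\left(f,O \right)} = \frac{39 + \left(-4 + 0\right)}{2 \left(-4 + 0\right)} = \frac{39 - 4}{2 \left(-4\right)} = \frac{1}{2} \left(- \frac{1}{4}\right) 35 = - \frac{35}{8}$)
$T{\left(-731,\left(-6\right) 9 \cdot 12 \right)} + \left(-401901 + a\right) = - \frac{35}{8} - 2704854 = - \frac{21638867}{8}$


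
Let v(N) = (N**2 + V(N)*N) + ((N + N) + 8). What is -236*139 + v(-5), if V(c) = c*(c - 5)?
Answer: -33031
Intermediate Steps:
V(c) = c*(-5 + c)
v(N) = 8 + N**2 + 2*N + N**2*(-5 + N) (v(N) = (N**2 + (N*(-5 + N))*N) + ((N + N) + 8) = (N**2 + N**2*(-5 + N)) + (2*N + 8) = (N**2 + N**2*(-5 + N)) + (8 + 2*N) = 8 + N**2 + 2*N + N**2*(-5 + N))
-236*139 + v(-5) = -236*139 + (8 + (-5)**3 - 4*(-5)**2 + 2*(-5)) = -32804 + (8 - 125 - 4*25 - 10) = -32804 + (8 - 125 - 100 - 10) = -32804 - 227 = -33031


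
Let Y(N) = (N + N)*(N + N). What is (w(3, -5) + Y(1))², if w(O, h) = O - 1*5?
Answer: 4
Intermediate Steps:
Y(N) = 4*N² (Y(N) = (2*N)*(2*N) = 4*N²)
w(O, h) = -5 + O (w(O, h) = O - 5 = -5 + O)
(w(3, -5) + Y(1))² = ((-5 + 3) + 4*1²)² = (-2 + 4*1)² = (-2 + 4)² = 2² = 4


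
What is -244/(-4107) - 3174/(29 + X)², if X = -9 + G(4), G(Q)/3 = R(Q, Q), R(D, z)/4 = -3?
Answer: -6486577/525696 ≈ -12.339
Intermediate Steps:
R(D, z) = -12 (R(D, z) = 4*(-3) = -12)
G(Q) = -36 (G(Q) = 3*(-12) = -36)
X = -45 (X = -9 - 36 = -45)
-244/(-4107) - 3174/(29 + X)² = -244/(-4107) - 3174/(29 - 45)² = -244*(-1/4107) - 3174/((-16)²) = 244/4107 - 3174/256 = 244/4107 - 3174*1/256 = 244/4107 - 1587/128 = -6486577/525696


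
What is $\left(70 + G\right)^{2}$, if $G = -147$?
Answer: $5929$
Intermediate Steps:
$\left(70 + G\right)^{2} = \left(70 - 147\right)^{2} = \left(-77\right)^{2} = 5929$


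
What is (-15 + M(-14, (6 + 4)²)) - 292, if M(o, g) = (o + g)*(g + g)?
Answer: 16893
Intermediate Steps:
M(o, g) = 2*g*(g + o) (M(o, g) = (g + o)*(2*g) = 2*g*(g + o))
(-15 + M(-14, (6 + 4)²)) - 292 = (-15 + 2*(6 + 4)²*((6 + 4)² - 14)) - 292 = (-15 + 2*10²*(10² - 14)) - 292 = (-15 + 2*100*(100 - 14)) - 292 = (-15 + 2*100*86) - 292 = (-15 + 17200) - 292 = 17185 - 292 = 16893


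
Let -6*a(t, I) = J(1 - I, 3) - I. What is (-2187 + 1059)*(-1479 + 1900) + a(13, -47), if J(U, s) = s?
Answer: -1424689/3 ≈ -4.7490e+5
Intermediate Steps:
a(t, I) = -½ + I/6 (a(t, I) = -(3 - I)/6 = -½ + I/6)
(-2187 + 1059)*(-1479 + 1900) + a(13, -47) = (-2187 + 1059)*(-1479 + 1900) + (-½ + (⅙)*(-47)) = -1128*421 + (-½ - 47/6) = -474888 - 25/3 = -1424689/3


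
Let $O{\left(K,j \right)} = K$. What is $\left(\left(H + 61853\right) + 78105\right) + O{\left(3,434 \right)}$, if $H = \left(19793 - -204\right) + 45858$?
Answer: $205816$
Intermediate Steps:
$H = 65855$ ($H = \left(19793 + \left(-60 + 264\right)\right) + 45858 = \left(19793 + 204\right) + 45858 = 19997 + 45858 = 65855$)
$\left(\left(H + 61853\right) + 78105\right) + O{\left(3,434 \right)} = \left(\left(65855 + 61853\right) + 78105\right) + 3 = \left(127708 + 78105\right) + 3 = 205813 + 3 = 205816$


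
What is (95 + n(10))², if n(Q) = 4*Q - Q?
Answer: 15625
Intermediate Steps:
n(Q) = 3*Q
(95 + n(10))² = (95 + 3*10)² = (95 + 30)² = 125² = 15625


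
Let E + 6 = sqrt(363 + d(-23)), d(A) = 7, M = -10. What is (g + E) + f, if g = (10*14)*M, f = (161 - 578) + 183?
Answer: -1640 + sqrt(370) ≈ -1620.8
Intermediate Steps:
E = -6 + sqrt(370) (E = -6 + sqrt(363 + 7) = -6 + sqrt(370) ≈ 13.235)
f = -234 (f = -417 + 183 = -234)
g = -1400 (g = (10*14)*(-10) = 140*(-10) = -1400)
(g + E) + f = (-1400 + (-6 + sqrt(370))) - 234 = (-1406 + sqrt(370)) - 234 = -1640 + sqrt(370)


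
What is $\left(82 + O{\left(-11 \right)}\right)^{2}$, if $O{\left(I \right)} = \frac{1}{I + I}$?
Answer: $\frac{3250809}{484} \approx 6716.5$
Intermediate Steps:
$O{\left(I \right)} = \frac{1}{2 I}$
$\left(82 + O{\left(-11 \right)}\right)^{2} = \left(82 + \frac{1}{2 \left(-11\right)}\right)^{2} = \left(82 + \frac{1}{2} \left(- \frac{1}{11}\right)\right)^{2} = \left(82 - \frac{1}{22}\right)^{2} = \left(\frac{1803}{22}\right)^{2} = \frac{3250809}{484}$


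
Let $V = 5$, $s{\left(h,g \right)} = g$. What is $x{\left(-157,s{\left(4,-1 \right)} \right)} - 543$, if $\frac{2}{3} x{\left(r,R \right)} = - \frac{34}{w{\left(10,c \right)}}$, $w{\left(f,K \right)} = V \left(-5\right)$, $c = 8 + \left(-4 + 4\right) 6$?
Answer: $- \frac{13524}{25} \approx -540.96$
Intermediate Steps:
$c = 8$ ($c = 8 + 0 \cdot 6 = 8 + 0 = 8$)
$w{\left(f,K \right)} = -25$ ($w{\left(f,K \right)} = 5 \left(-5\right) = -25$)
$x{\left(r,R \right)} = \frac{51}{25}$ ($x{\left(r,R \right)} = \frac{3 \left(- \frac{34}{-25}\right)}{2} = \frac{3 \left(\left(-34\right) \left(- \frac{1}{25}\right)\right)}{2} = \frac{3}{2} \cdot \frac{34}{25} = \frac{51}{25}$)
$x{\left(-157,s{\left(4,-1 \right)} \right)} - 543 = \frac{51}{25} - 543 = - \frac{13524}{25}$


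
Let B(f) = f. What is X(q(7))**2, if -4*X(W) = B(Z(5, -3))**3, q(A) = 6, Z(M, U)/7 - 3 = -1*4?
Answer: 117649/16 ≈ 7353.1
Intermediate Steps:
Z(M, U) = -7 (Z(M, U) = 21 + 7*(-1*4) = 21 + 7*(-4) = 21 - 28 = -7)
X(W) = 343/4 (X(W) = -1/4*(-7)**3 = -1/4*(-343) = 343/4)
X(q(7))**2 = (343/4)**2 = 117649/16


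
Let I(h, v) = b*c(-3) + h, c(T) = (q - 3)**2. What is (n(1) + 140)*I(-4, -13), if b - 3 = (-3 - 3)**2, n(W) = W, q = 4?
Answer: 4935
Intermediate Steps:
b = 39 (b = 3 + (-3 - 3)**2 = 3 + (-6)**2 = 3 + 36 = 39)
c(T) = 1 (c(T) = (4 - 3)**2 = 1**2 = 1)
I(h, v) = 39 + h (I(h, v) = 39*1 + h = 39 + h)
(n(1) + 140)*I(-4, -13) = (1 + 140)*(39 - 4) = 141*35 = 4935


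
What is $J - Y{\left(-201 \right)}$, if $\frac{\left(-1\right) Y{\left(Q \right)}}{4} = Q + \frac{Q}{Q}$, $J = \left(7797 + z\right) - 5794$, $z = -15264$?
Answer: $-14061$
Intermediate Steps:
$J = -13261$ ($J = \left(7797 - 15264\right) - 5794 = -7467 - 5794 = -13261$)
$Y{\left(Q \right)} = -4 - 4 Q$ ($Y{\left(Q \right)} = - 4 \left(Q + \frac{Q}{Q}\right) = - 4 \left(Q + 1\right) = - 4 \left(1 + Q\right) = -4 - 4 Q$)
$J - Y{\left(-201 \right)} = -13261 - \left(-4 - -804\right) = -13261 - \left(-4 + 804\right) = -13261 - 800 = -14061$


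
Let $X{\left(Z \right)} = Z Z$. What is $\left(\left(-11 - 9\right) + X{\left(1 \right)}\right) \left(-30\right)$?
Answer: $570$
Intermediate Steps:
$X{\left(Z \right)} = Z^{2}$
$\left(\left(-11 - 9\right) + X{\left(1 \right)}\right) \left(-30\right) = \left(\left(-11 - 9\right) + 1^{2}\right) \left(-30\right) = \left(\left(-11 - 9\right) + 1\right) \left(-30\right) = \left(-20 + 1\right) \left(-30\right) = \left(-19\right) \left(-30\right) = 570$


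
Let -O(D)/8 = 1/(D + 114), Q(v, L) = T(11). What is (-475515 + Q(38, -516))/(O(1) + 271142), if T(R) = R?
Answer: -27341480/15590661 ≈ -1.7537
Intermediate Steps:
Q(v, L) = 11
O(D) = -8/(114 + D) (O(D) = -8/(D + 114) = -8/(114 + D))
(-475515 + Q(38, -516))/(O(1) + 271142) = (-475515 + 11)/(-8/(114 + 1) + 271142) = -475504/(-8/115 + 271142) = -475504/31181322/115 = -475504*115/31181322 = -27341480/15590661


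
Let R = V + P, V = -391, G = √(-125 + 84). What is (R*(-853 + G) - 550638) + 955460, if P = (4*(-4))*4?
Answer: 792937 - 455*I*√41 ≈ 7.9294e+5 - 2913.4*I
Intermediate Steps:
G = I*√41 (G = √(-41) = I*√41 ≈ 6.4031*I)
P = -64 (P = -16*4 = -64)
R = -455 (R = -391 - 64 = -455)
(R*(-853 + G) - 550638) + 955460 = (-455*(-853 + I*√41) - 550638) + 955460 = ((388115 - 455*I*√41) - 550638) + 955460 = (-162523 - 455*I*√41) + 955460 = 792937 - 455*I*√41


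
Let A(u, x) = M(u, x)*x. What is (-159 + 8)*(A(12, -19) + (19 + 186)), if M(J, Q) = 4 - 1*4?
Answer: -30955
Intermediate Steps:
M(J, Q) = 0 (M(J, Q) = 4 - 4 = 0)
A(u, x) = 0 (A(u, x) = 0*x = 0)
(-159 + 8)*(A(12, -19) + (19 + 186)) = (-159 + 8)*(0 + (19 + 186)) = -151*(0 + 205) = -151*205 = -30955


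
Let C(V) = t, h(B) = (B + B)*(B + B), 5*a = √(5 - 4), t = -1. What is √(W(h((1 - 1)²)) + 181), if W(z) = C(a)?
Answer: 6*√5 ≈ 13.416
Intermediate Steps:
a = ⅕ (a = √(5 - 4)/5 = √1/5 = (⅕)*1 = ⅕ ≈ 0.20000)
h(B) = 4*B² (h(B) = (2*B)*(2*B) = 4*B²)
C(V) = -1
W(z) = -1
√(W(h((1 - 1)²)) + 181) = √(-1 + 181) = √180 = 6*√5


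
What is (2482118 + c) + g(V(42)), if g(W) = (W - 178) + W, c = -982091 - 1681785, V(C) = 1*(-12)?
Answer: -181960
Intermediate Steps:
V(C) = -12
c = -2663876
g(W) = -178 + 2*W (g(W) = (-178 + W) + W = -178 + 2*W)
(2482118 + c) + g(V(42)) = (2482118 - 2663876) + (-178 + 2*(-12)) = -181758 + (-178 - 24) = -181758 - 202 = -181960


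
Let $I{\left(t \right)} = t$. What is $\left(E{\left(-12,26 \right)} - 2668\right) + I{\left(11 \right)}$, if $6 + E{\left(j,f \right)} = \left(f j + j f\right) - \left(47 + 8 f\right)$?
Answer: $-3542$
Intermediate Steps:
$E{\left(j,f \right)} = -53 - 8 f + 2 f j$ ($E{\left(j,f \right)} = -6 - \left(47 + 8 f - f j - j f\right) = -6 - \left(47 + 8 f - 2 f j\right) = -53 - 8 f + 2 f j$)
$\left(E{\left(-12,26 \right)} - 2668\right) + I{\left(11 \right)} = \left(\left(-53 - 208 + 2 \cdot 26 \left(-12\right)\right) - 2668\right) + 11 = \left(\left(-53 - 208 - 624\right) - 2668\right) + 11 = \left(-885 - 2668\right) + 11 = -3553 + 11 = -3542$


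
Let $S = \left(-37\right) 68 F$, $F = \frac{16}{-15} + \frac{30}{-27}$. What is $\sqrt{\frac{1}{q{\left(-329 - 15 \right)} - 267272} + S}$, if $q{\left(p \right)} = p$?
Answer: $\frac{\sqrt{5518370864330090}}{1003560} \approx 74.022$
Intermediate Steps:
$F = - \frac{98}{45}$ ($F = 16 \left(- \frac{1}{15}\right) + 30 \left(- \frac{1}{27}\right) = - \frac{16}{15} - \frac{10}{9} = - \frac{98}{45} \approx -2.1778$)
$S = \frac{246568}{45}$ ($S = \left(-37\right) 68 \left(- \frac{98}{45}\right) = \left(-2516\right) \left(- \frac{98}{45}\right) = \frac{246568}{45} \approx 5479.3$)
$\sqrt{\frac{1}{q{\left(-329 - 15 \right)} - 267272} + S} = \sqrt{\frac{1}{\left(-329 - 15\right) - 267272} + \frac{246568}{45}} = \sqrt{\frac{1}{-344 - 267272} + \frac{246568}{45}} = \sqrt{\frac{1}{-267616} + \frac{246568}{45}} = \sqrt{- \frac{1}{267616} + \frac{246568}{45}} = \sqrt{\frac{65985541843}{12042720}} = \frac{\sqrt{5518370864330090}}{1003560}$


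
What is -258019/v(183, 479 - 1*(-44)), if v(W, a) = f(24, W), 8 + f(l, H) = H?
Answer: -258019/175 ≈ -1474.4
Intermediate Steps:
f(l, H) = -8 + H
v(W, a) = -8 + W
-258019/v(183, 479 - 1*(-44)) = -258019/(-8 + 183) = -258019/175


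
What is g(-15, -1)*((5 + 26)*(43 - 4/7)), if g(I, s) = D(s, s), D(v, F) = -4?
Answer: -36828/7 ≈ -5261.1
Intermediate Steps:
g(I, s) = -4
g(-15, -1)*((5 + 26)*(43 - 4/7)) = -4*(5 + 26)*(43 - 4/7) = -124*(43 - 4*1/7) = -124*(43 - 4/7) = -124*297/7 = -4*9207/7 = -36828/7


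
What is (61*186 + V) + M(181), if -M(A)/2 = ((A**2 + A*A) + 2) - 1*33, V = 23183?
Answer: -96453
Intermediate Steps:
M(A) = 62 - 4*A**2 (M(A) = -2*(((A**2 + A*A) + 2) - 1*33) = -2*(((A**2 + A**2) + 2) - 33) = -2*((2*A**2 + 2) - 33) = -2*((2 + 2*A**2) - 33) = -2*(-31 + 2*A**2) = 62 - 4*A**2)
(61*186 + V) + M(181) = (61*186 + 23183) + (62 - 4*181**2) = (11346 + 23183) + (62 - 4*32761) = 34529 + (62 - 131044) = 34529 - 130982 = -96453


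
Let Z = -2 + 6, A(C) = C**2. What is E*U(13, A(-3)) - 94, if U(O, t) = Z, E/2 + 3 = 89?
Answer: 594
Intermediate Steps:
E = 172 (E = -6 + 2*89 = -6 + 178 = 172)
Z = 4
U(O, t) = 4
E*U(13, A(-3)) - 94 = 172*4 - 94 = 688 - 94 = 594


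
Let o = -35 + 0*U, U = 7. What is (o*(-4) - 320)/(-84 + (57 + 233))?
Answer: -90/103 ≈ -0.87379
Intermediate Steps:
o = -35 (o = -35 + 0*7 = -35 + 0 = -35)
(o*(-4) - 320)/(-84 + (57 + 233)) = (-35*(-4) - 320)/(-84 + (57 + 233)) = (140 - 320)/(-84 + 290) = -180/206 = -180*1/206 = -90/103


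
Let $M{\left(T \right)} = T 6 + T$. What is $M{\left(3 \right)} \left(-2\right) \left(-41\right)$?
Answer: $1722$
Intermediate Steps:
$M{\left(T \right)} = 7 T$ ($M{\left(T \right)} = 6 T + T = 7 T$)
$M{\left(3 \right)} \left(-2\right) \left(-41\right) = 7 \cdot 3 \left(-2\right) \left(-41\right) = 21 \left(-2\right) \left(-41\right) = \left(-42\right) \left(-41\right) = 1722$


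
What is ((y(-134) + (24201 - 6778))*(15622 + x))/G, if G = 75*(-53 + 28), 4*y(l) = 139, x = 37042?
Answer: -306464982/625 ≈ -4.9034e+5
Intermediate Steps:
y(l) = 139/4 (y(l) = (1/4)*139 = 139/4)
G = -1875 (G = 75*(-25) = -1875)
((y(-134) + (24201 - 6778))*(15622 + x))/G = ((139/4 + (24201 - 6778))*(15622 + 37042))/(-1875) = ((139/4 + 17423)*52664)*(-1/1875) = ((69831/4)*52664)*(-1/1875) = 919394946*(-1/1875) = -306464982/625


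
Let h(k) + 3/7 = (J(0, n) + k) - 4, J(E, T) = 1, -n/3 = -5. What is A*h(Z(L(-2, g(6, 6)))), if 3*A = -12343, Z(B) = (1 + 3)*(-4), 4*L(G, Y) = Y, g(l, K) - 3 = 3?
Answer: 1678648/21 ≈ 79936.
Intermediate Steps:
g(l, K) = 6 (g(l, K) = 3 + 3 = 6)
n = 15 (n = -3*(-5) = 15)
L(G, Y) = Y/4
Z(B) = -16 (Z(B) = 4*(-4) = -16)
h(k) = -24/7 + k (h(k) = -3/7 + ((1 + k) - 4) = -3/7 + (-3 + k) = -24/7 + k)
A = -12343/3 (A = (1/3)*(-12343) = -12343/3 ≈ -4114.3)
A*h(Z(L(-2, g(6, 6)))) = -12343*(-24/7 - 16)/3 = -12343/3*(-136/7) = 1678648/21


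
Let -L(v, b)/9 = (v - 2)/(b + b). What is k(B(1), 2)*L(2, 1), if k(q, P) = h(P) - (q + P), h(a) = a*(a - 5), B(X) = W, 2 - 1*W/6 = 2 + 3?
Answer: 0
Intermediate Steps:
W = -18 (W = 12 - 6*(2 + 3) = 12 - 6*5 = 12 - 30 = -18)
L(v, b) = -9*(-2 + v)/(2*b) (L(v, b) = -9*(v - 2)/(b + b) = -9*(-2 + v)/(2*b))
B(X) = -18
h(a) = a*(-5 + a)
k(q, P) = -P - q + P*(-5 + P) (k(q, P) = P*(-5 + P) - (q + P) = P*(-5 + P) - (P + q) = P*(-5 + P) + (-P - q) = -P - q + P*(-5 + P))
k(B(1), 2)*L(2, 1) = (-1*2 - 1*(-18) + 2*(-5 + 2))*((9/2)*(2 - 1*2)/1) = (-2 + 18 + 2*(-3))*((9/2)*1*(2 - 2)) = (-2 + 18 - 6)*((9/2)*1*0) = 10*0 = 0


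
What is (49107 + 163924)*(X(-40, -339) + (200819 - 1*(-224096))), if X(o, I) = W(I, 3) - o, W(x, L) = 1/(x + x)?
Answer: 61378382861159/678 ≈ 9.0529e+10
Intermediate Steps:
W(x, L) = 1/(2*x)
X(o, I) = 1/(2*I) - o
(49107 + 163924)*(X(-40, -339) + (200819 - 1*(-224096))) = (49107 + 163924)*(((½)/(-339) - 1*(-40)) + (200819 - 1*(-224096))) = 213031*(((½)*(-1/339) + 40) + (200819 + 224096)) = 213031*((-1/678 + 40) + 424915) = 213031*(27119/678 + 424915) = 213031*(288119489/678) = 61378382861159/678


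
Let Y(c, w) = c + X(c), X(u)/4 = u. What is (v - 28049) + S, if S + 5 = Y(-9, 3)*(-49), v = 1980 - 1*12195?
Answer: -36064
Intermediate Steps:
X(u) = 4*u
v = -10215 (v = 1980 - 12195 = -10215)
Y(c, w) = 5*c (Y(c, w) = c + 4*c = 5*c)
S = 2200 (S = -5 + (5*(-9))*(-49) = -5 - 45*(-49) = -5 + 2205 = 2200)
(v - 28049) + S = (-10215 - 28049) + 2200 = -38264 + 2200 = -36064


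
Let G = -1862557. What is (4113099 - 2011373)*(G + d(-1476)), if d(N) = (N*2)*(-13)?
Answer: -3833928636406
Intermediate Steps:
d(N) = -26*N (d(N) = (2*N)*(-13) = -26*N)
(4113099 - 2011373)*(G + d(-1476)) = (4113099 - 2011373)*(-1862557 - 26*(-1476)) = 2101726*(-1862557 + 38376) = 2101726*(-1824181) = -3833928636406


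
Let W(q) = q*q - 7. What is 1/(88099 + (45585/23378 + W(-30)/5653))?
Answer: 132155834/11643075388125 ≈ 1.1351e-5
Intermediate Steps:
W(q) = -7 + q² (W(q) = q² - 7 = -7 + q²)
1/(88099 + (45585/23378 + W(-30)/5653)) = 1/(88099 + (45585/23378 + (-7 + (-30)²)/5653)) = 1/(88099 + (45585*(1/23378) + (-7 + 900)*(1/5653))) = 1/(88099 + (45585/23378 + 893*(1/5653))) = 1/(88099 + (45585/23378 + 893/5653)) = 1/(88099 + 278568559/132155834) = 1/(11643075388125/132155834) = 132155834/11643075388125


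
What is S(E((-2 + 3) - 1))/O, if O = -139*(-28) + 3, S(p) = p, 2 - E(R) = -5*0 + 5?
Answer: -3/3895 ≈ -0.00077022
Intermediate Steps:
E(R) = -3 (E(R) = 2 - (-5*0 + 5) = 2 - (0 + 5) = 2 - 1*5 = 2 - 5 = -3)
O = 3895 (O = 3892 + 3 = 3895)
S(E((-2 + 3) - 1))/O = -3/3895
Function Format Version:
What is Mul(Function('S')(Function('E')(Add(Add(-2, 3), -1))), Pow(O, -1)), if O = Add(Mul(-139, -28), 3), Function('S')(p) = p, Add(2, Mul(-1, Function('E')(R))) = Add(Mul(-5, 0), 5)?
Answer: Rational(-3, 3895) ≈ -0.00077022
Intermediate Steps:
Function('E')(R) = -3 (Function('E')(R) = Add(2, Mul(-1, Add(Mul(-5, 0), 5))) = Add(2, Mul(-1, Add(0, 5))) = Add(2, Mul(-1, 5)) = Add(2, -5) = -3)
O = 3895 (O = Add(3892, 3) = 3895)
Mul(Function('S')(Function('E')(Add(Add(-2, 3), -1))), Pow(O, -1)) = Mul(-3, Pow(3895, -1)) = Mul(-3, Rational(1, 3895)) = Rational(-3, 3895)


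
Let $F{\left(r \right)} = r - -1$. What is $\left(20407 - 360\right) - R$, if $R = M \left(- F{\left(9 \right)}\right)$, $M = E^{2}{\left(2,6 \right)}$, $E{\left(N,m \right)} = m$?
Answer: $20407$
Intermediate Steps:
$F{\left(r \right)} = 1 + r$ ($F{\left(r \right)} = r + 1 = 1 + r$)
$M = 36$ ($M = 6^{2} = 36$)
$R = -360$ ($R = 36 \left(- (1 + 9)\right) = 36 \left(\left(-1\right) 10\right) = 36 \left(-10\right) = -360$)
$\left(20407 - 360\right) - R = \left(20407 - 360\right) - -360 = 20047 + 360 = 20407$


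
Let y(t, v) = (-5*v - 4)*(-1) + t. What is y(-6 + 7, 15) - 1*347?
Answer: -267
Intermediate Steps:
y(t, v) = 4 + t + 5*v (y(t, v) = (-4 - 5*v)*(-1) + t = (4 + 5*v) + t = 4 + t + 5*v)
y(-6 + 7, 15) - 1*347 = (4 + (-6 + 7) + 5*15) - 1*347 = (4 + 1 + 75) - 347 = 80 - 347 = -267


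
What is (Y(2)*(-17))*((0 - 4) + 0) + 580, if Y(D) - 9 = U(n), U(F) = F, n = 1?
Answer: 1260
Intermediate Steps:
Y(D) = 10 (Y(D) = 9 + 1 = 10)
(Y(2)*(-17))*((0 - 4) + 0) + 580 = (10*(-17))*((0 - 4) + 0) + 580 = -170*(-4 + 0) + 580 = -170*(-4) + 580 = 680 + 580 = 1260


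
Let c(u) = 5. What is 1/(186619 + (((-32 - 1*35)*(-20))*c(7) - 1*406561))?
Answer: -1/213242 ≈ -4.6895e-6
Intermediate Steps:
1/(186619 + (((-32 - 1*35)*(-20))*c(7) - 1*406561)) = 1/(186619 + (((-32 - 1*35)*(-20))*5 - 1*406561)) = 1/(186619 + (((-32 - 35)*(-20))*5 - 406561)) = 1/(186619 + (-67*(-20)*5 - 406561)) = 1/(186619 + (1340*5 - 406561)) = 1/(186619 + (6700 - 406561)) = 1/(186619 - 399861) = 1/(-213242) = -1/213242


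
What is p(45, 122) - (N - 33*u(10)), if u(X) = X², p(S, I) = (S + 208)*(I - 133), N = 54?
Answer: 463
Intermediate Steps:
p(S, I) = (-133 + I)*(208 + S) (p(S, I) = (208 + S)*(-133 + I) = (-133 + I)*(208 + S))
p(45, 122) - (N - 33*u(10)) = (-27664 - 133*45 + 208*122 + 122*45) - (54 - 33*10²) = (-27664 - 5985 + 25376 + 5490) - (54 - 33*100) = -2783 - (54 - 3300) = -2783 - 1*(-3246) = -2783 + 3246 = 463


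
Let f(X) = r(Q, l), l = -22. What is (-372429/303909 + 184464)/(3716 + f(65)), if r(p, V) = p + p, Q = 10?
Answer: 18686632449/378468008 ≈ 49.374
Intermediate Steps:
r(p, V) = 2*p
f(X) = 20 (f(X) = 2*10 = 20)
(-372429/303909 + 184464)/(3716 + f(65)) = (-372429/303909 + 184464)/(3716 + 20) = (-372429*1/303909 + 184464)/3736 = (-124143/101303 + 184464)*(1/3736) = (18686632449/101303)*(1/3736) = 18686632449/378468008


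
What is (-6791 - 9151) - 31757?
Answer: -47699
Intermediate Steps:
(-6791 - 9151) - 31757 = -15942 - 31757 = -47699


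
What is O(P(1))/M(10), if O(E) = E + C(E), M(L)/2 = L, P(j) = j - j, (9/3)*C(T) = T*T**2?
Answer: 0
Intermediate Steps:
C(T) = T**3/3 (C(T) = (T*T**2)/3 = T**3/3)
P(j) = 0
M(L) = 2*L
O(E) = E + E**3/3
O(P(1))/M(10) = (0 + (1/3)*0**3)/((2*10)) = (0 + (1/3)*0)/20 = (0 + 0)*(1/20) = 0*(1/20) = 0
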